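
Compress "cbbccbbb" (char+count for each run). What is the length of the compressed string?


Input: cbbccbbb
Runs:
  'c' x 1 => "c1"
  'b' x 2 => "b2"
  'c' x 2 => "c2"
  'b' x 3 => "b3"
Compressed: "c1b2c2b3"
Compressed length: 8

8


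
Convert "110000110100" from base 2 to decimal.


Input: "110000110100" in base 2
Positional expansion:
  Digit '1' (value 1) x 2^11 = 2048
  Digit '1' (value 1) x 2^10 = 1024
  Digit '0' (value 0) x 2^9 = 0
  Digit '0' (value 0) x 2^8 = 0
  Digit '0' (value 0) x 2^7 = 0
  Digit '0' (value 0) x 2^6 = 0
  Digit '1' (value 1) x 2^5 = 32
  Digit '1' (value 1) x 2^4 = 16
  Digit '0' (value 0) x 2^3 = 0
  Digit '1' (value 1) x 2^2 = 4
  Digit '0' (value 0) x 2^1 = 0
  Digit '0' (value 0) x 2^0 = 0
Sum = 3124

3124


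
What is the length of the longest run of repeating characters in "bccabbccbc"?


Input: "bccabbccbc"
Scanning for longest run:
  Position 1 ('c'): new char, reset run to 1
  Position 2 ('c'): continues run of 'c', length=2
  Position 3 ('a'): new char, reset run to 1
  Position 4 ('b'): new char, reset run to 1
  Position 5 ('b'): continues run of 'b', length=2
  Position 6 ('c'): new char, reset run to 1
  Position 7 ('c'): continues run of 'c', length=2
  Position 8 ('b'): new char, reset run to 1
  Position 9 ('c'): new char, reset run to 1
Longest run: 'c' with length 2

2


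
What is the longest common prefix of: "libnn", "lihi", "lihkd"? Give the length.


Words: libnn, lihi, lihkd
  Position 0: all 'l' => match
  Position 1: all 'i' => match
  Position 2: ('b', 'h', 'h') => mismatch, stop
LCP = "li" (length 2)

2


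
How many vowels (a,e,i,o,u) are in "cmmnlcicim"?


Input: cmmnlcicim
Checking each character:
  'c' at position 0: consonant
  'm' at position 1: consonant
  'm' at position 2: consonant
  'n' at position 3: consonant
  'l' at position 4: consonant
  'c' at position 5: consonant
  'i' at position 6: vowel (running total: 1)
  'c' at position 7: consonant
  'i' at position 8: vowel (running total: 2)
  'm' at position 9: consonant
Total vowels: 2

2


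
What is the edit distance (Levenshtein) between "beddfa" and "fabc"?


Computing edit distance: "beddfa" -> "fabc"
DP table:
           f    a    b    c
      0    1    2    3    4
  b   1    1    2    2    3
  e   2    2    2    3    3
  d   3    3    3    3    4
  d   4    4    4    4    4
  f   5    4    5    5    5
  a   6    5    4    5    6
Edit distance = dp[6][4] = 6

6


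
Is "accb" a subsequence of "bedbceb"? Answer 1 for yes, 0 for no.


Check if "accb" is a subsequence of "bedbceb"
Greedy scan:
  Position 0 ('b'): no match needed
  Position 1 ('e'): no match needed
  Position 2 ('d'): no match needed
  Position 3 ('b'): no match needed
  Position 4 ('c'): no match needed
  Position 5 ('e'): no match needed
  Position 6 ('b'): no match needed
Only matched 0/4 characters => not a subsequence

0


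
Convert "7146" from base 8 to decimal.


Input: "7146" in base 8
Positional expansion:
  Digit '7' (value 7) x 8^3 = 3584
  Digit '1' (value 1) x 8^2 = 64
  Digit '4' (value 4) x 8^1 = 32
  Digit '6' (value 6) x 8^0 = 6
Sum = 3686

3686


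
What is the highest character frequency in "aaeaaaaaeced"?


Input: aaeaaaaaeced
Character counts:
  'a': 7
  'c': 1
  'd': 1
  'e': 3
Maximum frequency: 7

7


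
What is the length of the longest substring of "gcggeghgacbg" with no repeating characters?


Input: "gcggeghgacbg"
Sliding window (track last position of each char):
  Position 0 ('g'): window [0,0] length 1 -- new best
  Position 1 ('c'): window [0,1] length 2 -- new best
  Position 2 ('g'): repeat (last at 0), move window start to 1
  Position 2 ('g'): window [1,2] length 2
  Position 3 ('g'): repeat (last at 2), move window start to 3
  Position 3 ('g'): window [3,3] length 1
  Position 4 ('e'): window [3,4] length 2
  Position 5 ('g'): repeat (last at 3), move window start to 4
  Position 5 ('g'): window [4,5] length 2
  Position 6 ('h'): window [4,6] length 3 -- new best
  Position 7 ('g'): repeat (last at 5), move window start to 6
  Position 7 ('g'): window [6,7] length 2
  Position 8 ('a'): window [6,8] length 3
  Position 9 ('c'): window [6,9] length 4 -- new best
  Position 10 ('b'): window [6,10] length 5 -- new best
  Position 11 ('g'): repeat (last at 7), move window start to 8
  Position 11 ('g'): window [8,11] length 4
Longest substring with no repeats: "hgacb" with length 5

5


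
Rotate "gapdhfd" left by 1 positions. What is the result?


Input: "gapdhfd", rotate left by 1
First 1 characters: "g"
Remaining characters: "apdhfd"
Concatenate remaining + first: "apdhfd" + "g" = "apdhfdg"

apdhfdg


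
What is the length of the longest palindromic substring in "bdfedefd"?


Input: "bdfedefd"
Checking substrings for palindromes:
  [1:8] "dfedefd" (len 7) => palindrome
  [2:7] "fedef" (len 5) => palindrome
  [3:6] "ede" (len 3) => palindrome
Longest palindromic substring: "dfedefd" with length 7

7


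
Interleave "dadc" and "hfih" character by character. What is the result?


Interleaving "dadc" and "hfih":
  Position 0: 'd' from first, 'h' from second => "dh"
  Position 1: 'a' from first, 'f' from second => "af"
  Position 2: 'd' from first, 'i' from second => "di"
  Position 3: 'c' from first, 'h' from second => "ch"
Result: dhafdich

dhafdich


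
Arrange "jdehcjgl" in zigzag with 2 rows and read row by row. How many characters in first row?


Zigzag "jdehcjgl" into 2 rows:
Placing characters:
  'j' => row 0
  'd' => row 1
  'e' => row 0
  'h' => row 1
  'c' => row 0
  'j' => row 1
  'g' => row 0
  'l' => row 1
Rows:
  Row 0: "jecg"
  Row 1: "dhjl"
First row length: 4

4


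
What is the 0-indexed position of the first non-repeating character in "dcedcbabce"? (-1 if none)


Input: dcedcbabce
Character frequencies:
  'a': 1
  'b': 2
  'c': 3
  'd': 2
  'e': 2
Scanning left to right for freq == 1:
  Position 0 ('d'): freq=2, skip
  Position 1 ('c'): freq=3, skip
  Position 2 ('e'): freq=2, skip
  Position 3 ('d'): freq=2, skip
  Position 4 ('c'): freq=3, skip
  Position 5 ('b'): freq=2, skip
  Position 6 ('a'): unique! => answer = 6

6


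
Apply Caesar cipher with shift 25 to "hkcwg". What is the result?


Caesar cipher: shift "hkcwg" by 25
  'h' (pos 7) + 25 = pos 6 = 'g'
  'k' (pos 10) + 25 = pos 9 = 'j'
  'c' (pos 2) + 25 = pos 1 = 'b'
  'w' (pos 22) + 25 = pos 21 = 'v'
  'g' (pos 6) + 25 = pos 5 = 'f'
Result: gjbvf

gjbvf


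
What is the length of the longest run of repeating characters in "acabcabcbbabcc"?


Input: "acabcabcbbabcc"
Scanning for longest run:
  Position 1 ('c'): new char, reset run to 1
  Position 2 ('a'): new char, reset run to 1
  Position 3 ('b'): new char, reset run to 1
  Position 4 ('c'): new char, reset run to 1
  Position 5 ('a'): new char, reset run to 1
  Position 6 ('b'): new char, reset run to 1
  Position 7 ('c'): new char, reset run to 1
  Position 8 ('b'): new char, reset run to 1
  Position 9 ('b'): continues run of 'b', length=2
  Position 10 ('a'): new char, reset run to 1
  Position 11 ('b'): new char, reset run to 1
  Position 12 ('c'): new char, reset run to 1
  Position 13 ('c'): continues run of 'c', length=2
Longest run: 'b' with length 2

2


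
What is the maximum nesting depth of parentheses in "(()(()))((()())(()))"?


Input: "(()(()))((()())(()))"
Tracking depth:
  Position 0 '(': depth becomes 1
  Position 1 '(': depth becomes 2
  Position 2 ')': depth becomes 1
  Position 3 '(': depth becomes 2
  Position 4 '(': depth becomes 3
  Position 5 ')': depth becomes 2
  Position 6 ')': depth becomes 1
  Position 7 ')': depth becomes 0
  Position 8 '(': depth becomes 1
  Position 9 '(': depth becomes 2
  Position 10 '(': depth becomes 3
  Position 11 ')': depth becomes 2
  Position 12 '(': depth becomes 3
  Position 13 ')': depth becomes 2
  Position 14 ')': depth becomes 1
  Position 15 '(': depth becomes 2
  Position 16 '(': depth becomes 3
  Position 17 ')': depth becomes 2
  Position 18 ')': depth becomes 1
  Position 19 ')': depth becomes 0
Maximum depth reached: 3

3


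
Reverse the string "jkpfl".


Input: jkpfl
Reading characters right to left:
  Position 4: 'l'
  Position 3: 'f'
  Position 2: 'p'
  Position 1: 'k'
  Position 0: 'j'
Reversed: lfpkj

lfpkj


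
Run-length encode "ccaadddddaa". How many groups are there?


Input: ccaadddddaa
Scanning for consecutive runs:
  Group 1: 'c' x 2 (positions 0-1)
  Group 2: 'a' x 2 (positions 2-3)
  Group 3: 'd' x 5 (positions 4-8)
  Group 4: 'a' x 2 (positions 9-10)
Total groups: 4

4


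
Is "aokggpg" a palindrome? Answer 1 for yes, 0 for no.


Input: aokggpg
Reversed: gpggkoa
  Compare pos 0 ('a') with pos 6 ('g'): MISMATCH
  Compare pos 1 ('o') with pos 5 ('p'): MISMATCH
  Compare pos 2 ('k') with pos 4 ('g'): MISMATCH
Result: not a palindrome

0


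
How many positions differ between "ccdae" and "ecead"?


Comparing "ccdae" and "ecead" position by position:
  Position 0: 'c' vs 'e' => DIFFER
  Position 1: 'c' vs 'c' => same
  Position 2: 'd' vs 'e' => DIFFER
  Position 3: 'a' vs 'a' => same
  Position 4: 'e' vs 'd' => DIFFER
Positions that differ: 3

3


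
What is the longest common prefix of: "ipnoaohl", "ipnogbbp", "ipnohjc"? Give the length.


Words: ipnoaohl, ipnogbbp, ipnohjc
  Position 0: all 'i' => match
  Position 1: all 'p' => match
  Position 2: all 'n' => match
  Position 3: all 'o' => match
  Position 4: ('a', 'g', 'h') => mismatch, stop
LCP = "ipno" (length 4)

4


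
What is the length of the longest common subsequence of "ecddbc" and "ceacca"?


LCS of "ecddbc" and "ceacca"
DP table:
           c    e    a    c    c    a
      0    0    0    0    0    0    0
  e   0    0    1    1    1    1    1
  c   0    1    1    1    2    2    2
  d   0    1    1    1    2    2    2
  d   0    1    1    1    2    2    2
  b   0    1    1    1    2    2    2
  c   0    1    1    1    2    3    3
LCS length = dp[6][6] = 3

3


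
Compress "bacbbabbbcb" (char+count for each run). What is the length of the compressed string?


Input: bacbbabbbcb
Runs:
  'b' x 1 => "b1"
  'a' x 1 => "a1"
  'c' x 1 => "c1"
  'b' x 2 => "b2"
  'a' x 1 => "a1"
  'b' x 3 => "b3"
  'c' x 1 => "c1"
  'b' x 1 => "b1"
Compressed: "b1a1c1b2a1b3c1b1"
Compressed length: 16

16


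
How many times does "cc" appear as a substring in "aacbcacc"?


Searching for "cc" in "aacbcacc"
Scanning each position:
  Position 0: "aa" => no
  Position 1: "ac" => no
  Position 2: "cb" => no
  Position 3: "bc" => no
  Position 4: "ca" => no
  Position 5: "ac" => no
  Position 6: "cc" => MATCH
Total occurrences: 1

1


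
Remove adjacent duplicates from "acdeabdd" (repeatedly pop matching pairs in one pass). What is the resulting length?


Input: acdeabdd
Stack-based adjacent duplicate removal:
  Read 'a': push. Stack: a
  Read 'c': push. Stack: ac
  Read 'd': push. Stack: acd
  Read 'e': push. Stack: acde
  Read 'a': push. Stack: acdea
  Read 'b': push. Stack: acdeab
  Read 'd': push. Stack: acdeabd
  Read 'd': matches stack top 'd' => pop. Stack: acdeab
Final stack: "acdeab" (length 6)

6


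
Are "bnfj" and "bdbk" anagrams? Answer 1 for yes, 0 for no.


Strings: "bnfj", "bdbk"
Sorted first:  bfjn
Sorted second: bbdk
Differ at position 1: 'f' vs 'b' => not anagrams

0


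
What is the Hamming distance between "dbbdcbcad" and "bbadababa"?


Comparing "dbbdcbcad" and "bbadababa" position by position:
  Position 0: 'd' vs 'b' => differ
  Position 1: 'b' vs 'b' => same
  Position 2: 'b' vs 'a' => differ
  Position 3: 'd' vs 'd' => same
  Position 4: 'c' vs 'a' => differ
  Position 5: 'b' vs 'b' => same
  Position 6: 'c' vs 'a' => differ
  Position 7: 'a' vs 'b' => differ
  Position 8: 'd' vs 'a' => differ
Total differences (Hamming distance): 6

6


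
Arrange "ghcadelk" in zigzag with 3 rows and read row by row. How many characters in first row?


Zigzag "ghcadelk" into 3 rows:
Placing characters:
  'g' => row 0
  'h' => row 1
  'c' => row 2
  'a' => row 1
  'd' => row 0
  'e' => row 1
  'l' => row 2
  'k' => row 1
Rows:
  Row 0: "gd"
  Row 1: "haek"
  Row 2: "cl"
First row length: 2

2


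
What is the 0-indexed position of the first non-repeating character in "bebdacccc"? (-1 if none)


Input: bebdacccc
Character frequencies:
  'a': 1
  'b': 2
  'c': 4
  'd': 1
  'e': 1
Scanning left to right for freq == 1:
  Position 0 ('b'): freq=2, skip
  Position 1 ('e'): unique! => answer = 1

1


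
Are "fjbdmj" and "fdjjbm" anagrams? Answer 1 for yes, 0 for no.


Strings: "fjbdmj", "fdjjbm"
Sorted first:  bdfjjm
Sorted second: bdfjjm
Sorted forms match => anagrams

1


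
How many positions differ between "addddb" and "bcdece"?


Comparing "addddb" and "bcdece" position by position:
  Position 0: 'a' vs 'b' => DIFFER
  Position 1: 'd' vs 'c' => DIFFER
  Position 2: 'd' vs 'd' => same
  Position 3: 'd' vs 'e' => DIFFER
  Position 4: 'd' vs 'c' => DIFFER
  Position 5: 'b' vs 'e' => DIFFER
Positions that differ: 5

5


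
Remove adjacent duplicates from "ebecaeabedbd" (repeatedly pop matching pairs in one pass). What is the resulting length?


Input: ebecaeabedbd
Stack-based adjacent duplicate removal:
  Read 'e': push. Stack: e
  Read 'b': push. Stack: eb
  Read 'e': push. Stack: ebe
  Read 'c': push. Stack: ebec
  Read 'a': push. Stack: ebeca
  Read 'e': push. Stack: ebecae
  Read 'a': push. Stack: ebecaea
  Read 'b': push. Stack: ebecaeab
  Read 'e': push. Stack: ebecaeabe
  Read 'd': push. Stack: ebecaeabed
  Read 'b': push. Stack: ebecaeabedb
  Read 'd': push. Stack: ebecaeabedbd
Final stack: "ebecaeabedbd" (length 12)

12


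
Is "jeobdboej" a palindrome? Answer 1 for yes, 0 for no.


Input: jeobdboej
Reversed: jeobdboej
  Compare pos 0 ('j') with pos 8 ('j'): match
  Compare pos 1 ('e') with pos 7 ('e'): match
  Compare pos 2 ('o') with pos 6 ('o'): match
  Compare pos 3 ('b') with pos 5 ('b'): match
Result: palindrome

1


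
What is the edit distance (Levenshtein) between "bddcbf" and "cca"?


Computing edit distance: "bddcbf" -> "cca"
DP table:
           c    c    a
      0    1    2    3
  b   1    1    2    3
  d   2    2    2    3
  d   3    3    3    3
  c   4    3    3    4
  b   5    4    4    4
  f   6    5    5    5
Edit distance = dp[6][3] = 5

5


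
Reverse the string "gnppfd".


Input: gnppfd
Reading characters right to left:
  Position 5: 'd'
  Position 4: 'f'
  Position 3: 'p'
  Position 2: 'p'
  Position 1: 'n'
  Position 0: 'g'
Reversed: dfppng

dfppng


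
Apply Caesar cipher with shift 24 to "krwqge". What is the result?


Caesar cipher: shift "krwqge" by 24
  'k' (pos 10) + 24 = pos 8 = 'i'
  'r' (pos 17) + 24 = pos 15 = 'p'
  'w' (pos 22) + 24 = pos 20 = 'u'
  'q' (pos 16) + 24 = pos 14 = 'o'
  'g' (pos 6) + 24 = pos 4 = 'e'
  'e' (pos 4) + 24 = pos 2 = 'c'
Result: ipuoec

ipuoec


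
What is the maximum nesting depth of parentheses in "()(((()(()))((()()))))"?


Input: "()(((()(()))((()()))))"
Tracking depth:
  Position 0 '(': depth becomes 1
  Position 1 ')': depth becomes 0
  Position 2 '(': depth becomes 1
  Position 3 '(': depth becomes 2
  Position 4 '(': depth becomes 3
  Position 5 '(': depth becomes 4
  Position 6 ')': depth becomes 3
  Position 7 '(': depth becomes 4
  Position 8 '(': depth becomes 5
  Position 9 ')': depth becomes 4
  Position 10 ')': depth becomes 3
  Position 11 ')': depth becomes 2
  Position 12 '(': depth becomes 3
  Position 13 '(': depth becomes 4
  Position 14 '(': depth becomes 5
  Position 15 ')': depth becomes 4
  Position 16 '(': depth becomes 5
  Position 17 ')': depth becomes 4
  Position 18 ')': depth becomes 3
  Position 19 ')': depth becomes 2
  Position 20 ')': depth becomes 1
  Position 21 ')': depth becomes 0
Maximum depth reached: 5

5


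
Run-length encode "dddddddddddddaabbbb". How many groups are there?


Input: dddddddddddddaabbbb
Scanning for consecutive runs:
  Group 1: 'd' x 13 (positions 0-12)
  Group 2: 'a' x 2 (positions 13-14)
  Group 3: 'b' x 4 (positions 15-18)
Total groups: 3

3


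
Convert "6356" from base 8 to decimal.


Input: "6356" in base 8
Positional expansion:
  Digit '6' (value 6) x 8^3 = 3072
  Digit '3' (value 3) x 8^2 = 192
  Digit '5' (value 5) x 8^1 = 40
  Digit '6' (value 6) x 8^0 = 6
Sum = 3310

3310


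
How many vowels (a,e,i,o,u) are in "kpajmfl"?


Input: kpajmfl
Checking each character:
  'k' at position 0: consonant
  'p' at position 1: consonant
  'a' at position 2: vowel (running total: 1)
  'j' at position 3: consonant
  'm' at position 4: consonant
  'f' at position 5: consonant
  'l' at position 6: consonant
Total vowels: 1

1


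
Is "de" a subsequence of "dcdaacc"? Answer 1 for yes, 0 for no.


Check if "de" is a subsequence of "dcdaacc"
Greedy scan:
  Position 0 ('d'): matches sub[0] = 'd'
  Position 1 ('c'): no match needed
  Position 2 ('d'): no match needed
  Position 3 ('a'): no match needed
  Position 4 ('a'): no match needed
  Position 5 ('c'): no match needed
  Position 6 ('c'): no match needed
Only matched 1/2 characters => not a subsequence

0


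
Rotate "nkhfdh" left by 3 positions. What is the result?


Input: "nkhfdh", rotate left by 3
First 3 characters: "nkh"
Remaining characters: "fdh"
Concatenate remaining + first: "fdh" + "nkh" = "fdhnkh"

fdhnkh


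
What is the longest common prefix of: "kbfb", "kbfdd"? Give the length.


Words: kbfb, kbfdd
  Position 0: all 'k' => match
  Position 1: all 'b' => match
  Position 2: all 'f' => match
  Position 3: ('b', 'd') => mismatch, stop
LCP = "kbf" (length 3)

3


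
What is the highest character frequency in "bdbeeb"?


Input: bdbeeb
Character counts:
  'b': 3
  'd': 1
  'e': 2
Maximum frequency: 3

3


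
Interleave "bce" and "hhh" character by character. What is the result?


Interleaving "bce" and "hhh":
  Position 0: 'b' from first, 'h' from second => "bh"
  Position 1: 'c' from first, 'h' from second => "ch"
  Position 2: 'e' from first, 'h' from second => "eh"
Result: bhcheh

bhcheh


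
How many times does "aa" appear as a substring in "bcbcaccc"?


Searching for "aa" in "bcbcaccc"
Scanning each position:
  Position 0: "bc" => no
  Position 1: "cb" => no
  Position 2: "bc" => no
  Position 3: "ca" => no
  Position 4: "ac" => no
  Position 5: "cc" => no
  Position 6: "cc" => no
Total occurrences: 0

0


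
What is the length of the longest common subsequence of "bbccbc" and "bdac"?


LCS of "bbccbc" and "bdac"
DP table:
           b    d    a    c
      0    0    0    0    0
  b   0    1    1    1    1
  b   0    1    1    1    1
  c   0    1    1    1    2
  c   0    1    1    1    2
  b   0    1    1    1    2
  c   0    1    1    1    2
LCS length = dp[6][4] = 2

2


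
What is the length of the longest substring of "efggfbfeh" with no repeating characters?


Input: "efggfbfeh"
Sliding window (track last position of each char):
  Position 0 ('e'): window [0,0] length 1 -- new best
  Position 1 ('f'): window [0,1] length 2 -- new best
  Position 2 ('g'): window [0,2] length 3 -- new best
  Position 3 ('g'): repeat (last at 2), move window start to 3
  Position 3 ('g'): window [3,3] length 1
  Position 4 ('f'): window [3,4] length 2
  Position 5 ('b'): window [3,5] length 3
  Position 6 ('f'): repeat (last at 4), move window start to 5
  Position 6 ('f'): window [5,6] length 2
  Position 7 ('e'): window [5,7] length 3
  Position 8 ('h'): window [5,8] length 4 -- new best
Longest substring with no repeats: "bfeh" with length 4

4


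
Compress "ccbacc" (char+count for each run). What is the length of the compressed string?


Input: ccbacc
Runs:
  'c' x 2 => "c2"
  'b' x 1 => "b1"
  'a' x 1 => "a1"
  'c' x 2 => "c2"
Compressed: "c2b1a1c2"
Compressed length: 8

8


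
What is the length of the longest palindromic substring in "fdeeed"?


Input: "fdeeed"
Checking substrings for palindromes:
  [1:6] "deeed" (len 5) => palindrome
  [2:5] "eee" (len 3) => palindrome
  [2:4] "ee" (len 2) => palindrome
  [3:5] "ee" (len 2) => palindrome
Longest palindromic substring: "deeed" with length 5

5


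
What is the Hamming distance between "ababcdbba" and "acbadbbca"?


Comparing "ababcdbba" and "acbadbbca" position by position:
  Position 0: 'a' vs 'a' => same
  Position 1: 'b' vs 'c' => differ
  Position 2: 'a' vs 'b' => differ
  Position 3: 'b' vs 'a' => differ
  Position 4: 'c' vs 'd' => differ
  Position 5: 'd' vs 'b' => differ
  Position 6: 'b' vs 'b' => same
  Position 7: 'b' vs 'c' => differ
  Position 8: 'a' vs 'a' => same
Total differences (Hamming distance): 6

6


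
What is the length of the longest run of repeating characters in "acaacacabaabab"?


Input: "acaacacabaabab"
Scanning for longest run:
  Position 1 ('c'): new char, reset run to 1
  Position 2 ('a'): new char, reset run to 1
  Position 3 ('a'): continues run of 'a', length=2
  Position 4 ('c'): new char, reset run to 1
  Position 5 ('a'): new char, reset run to 1
  Position 6 ('c'): new char, reset run to 1
  Position 7 ('a'): new char, reset run to 1
  Position 8 ('b'): new char, reset run to 1
  Position 9 ('a'): new char, reset run to 1
  Position 10 ('a'): continues run of 'a', length=2
  Position 11 ('b'): new char, reset run to 1
  Position 12 ('a'): new char, reset run to 1
  Position 13 ('b'): new char, reset run to 1
Longest run: 'a' with length 2

2


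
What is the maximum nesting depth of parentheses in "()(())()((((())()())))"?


Input: "()(())()((((())()())))"
Tracking depth:
  Position 0 '(': depth becomes 1
  Position 1 ')': depth becomes 0
  Position 2 '(': depth becomes 1
  Position 3 '(': depth becomes 2
  Position 4 ')': depth becomes 1
  Position 5 ')': depth becomes 0
  Position 6 '(': depth becomes 1
  Position 7 ')': depth becomes 0
  Position 8 '(': depth becomes 1
  Position 9 '(': depth becomes 2
  Position 10 '(': depth becomes 3
  Position 11 '(': depth becomes 4
  Position 12 '(': depth becomes 5
  Position 13 ')': depth becomes 4
  Position 14 ')': depth becomes 3
  Position 15 '(': depth becomes 4
  Position 16 ')': depth becomes 3
  Position 17 '(': depth becomes 4
  Position 18 ')': depth becomes 3
  Position 19 ')': depth becomes 2
  Position 20 ')': depth becomes 1
  Position 21 ')': depth becomes 0
Maximum depth reached: 5

5


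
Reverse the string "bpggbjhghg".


Input: bpggbjhghg
Reading characters right to left:
  Position 9: 'g'
  Position 8: 'h'
  Position 7: 'g'
  Position 6: 'h'
  Position 5: 'j'
  Position 4: 'b'
  Position 3: 'g'
  Position 2: 'g'
  Position 1: 'p'
  Position 0: 'b'
Reversed: ghghjbggpb

ghghjbggpb


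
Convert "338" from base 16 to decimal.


Input: "338" in base 16
Positional expansion:
  Digit '3' (value 3) x 16^2 = 768
  Digit '3' (value 3) x 16^1 = 48
  Digit '8' (value 8) x 16^0 = 8
Sum = 824

824


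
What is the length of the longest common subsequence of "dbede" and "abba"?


LCS of "dbede" and "abba"
DP table:
           a    b    b    a
      0    0    0    0    0
  d   0    0    0    0    0
  b   0    0    1    1    1
  e   0    0    1    1    1
  d   0    0    1    1    1
  e   0    0    1    1    1
LCS length = dp[5][4] = 1

1


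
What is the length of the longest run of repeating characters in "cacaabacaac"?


Input: "cacaabacaac"
Scanning for longest run:
  Position 1 ('a'): new char, reset run to 1
  Position 2 ('c'): new char, reset run to 1
  Position 3 ('a'): new char, reset run to 1
  Position 4 ('a'): continues run of 'a', length=2
  Position 5 ('b'): new char, reset run to 1
  Position 6 ('a'): new char, reset run to 1
  Position 7 ('c'): new char, reset run to 1
  Position 8 ('a'): new char, reset run to 1
  Position 9 ('a'): continues run of 'a', length=2
  Position 10 ('c'): new char, reset run to 1
Longest run: 'a' with length 2

2


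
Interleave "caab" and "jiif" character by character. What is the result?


Interleaving "caab" and "jiif":
  Position 0: 'c' from first, 'j' from second => "cj"
  Position 1: 'a' from first, 'i' from second => "ai"
  Position 2: 'a' from first, 'i' from second => "ai"
  Position 3: 'b' from first, 'f' from second => "bf"
Result: cjaiaibf

cjaiaibf


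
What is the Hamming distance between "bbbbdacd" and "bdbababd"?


Comparing "bbbbdacd" and "bdbababd" position by position:
  Position 0: 'b' vs 'b' => same
  Position 1: 'b' vs 'd' => differ
  Position 2: 'b' vs 'b' => same
  Position 3: 'b' vs 'a' => differ
  Position 4: 'd' vs 'b' => differ
  Position 5: 'a' vs 'a' => same
  Position 6: 'c' vs 'b' => differ
  Position 7: 'd' vs 'd' => same
Total differences (Hamming distance): 4

4


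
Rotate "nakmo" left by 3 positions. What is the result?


Input: "nakmo", rotate left by 3
First 3 characters: "nak"
Remaining characters: "mo"
Concatenate remaining + first: "mo" + "nak" = "monak"

monak


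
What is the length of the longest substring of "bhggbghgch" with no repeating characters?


Input: "bhggbghgch"
Sliding window (track last position of each char):
  Position 0 ('b'): window [0,0] length 1 -- new best
  Position 1 ('h'): window [0,1] length 2 -- new best
  Position 2 ('g'): window [0,2] length 3 -- new best
  Position 3 ('g'): repeat (last at 2), move window start to 3
  Position 3 ('g'): window [3,3] length 1
  Position 4 ('b'): window [3,4] length 2
  Position 5 ('g'): repeat (last at 3), move window start to 4
  Position 5 ('g'): window [4,5] length 2
  Position 6 ('h'): window [4,6] length 3
  Position 7 ('g'): repeat (last at 5), move window start to 6
  Position 7 ('g'): window [6,7] length 2
  Position 8 ('c'): window [6,8] length 3
  Position 9 ('h'): repeat (last at 6), move window start to 7
  Position 9 ('h'): window [7,9] length 3
Longest substring with no repeats: "bhg" with length 3

3


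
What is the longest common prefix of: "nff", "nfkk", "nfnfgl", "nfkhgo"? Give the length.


Words: nff, nfkk, nfnfgl, nfkhgo
  Position 0: all 'n' => match
  Position 1: all 'f' => match
  Position 2: ('f', 'k', 'n', 'k') => mismatch, stop
LCP = "nf" (length 2)

2


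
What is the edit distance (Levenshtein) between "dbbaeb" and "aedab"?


Computing edit distance: "dbbaeb" -> "aedab"
DP table:
           a    e    d    a    b
      0    1    2    3    4    5
  d   1    1    2    2    3    4
  b   2    2    2    3    3    3
  b   3    3    3    3    4    3
  a   4    3    4    4    3    4
  e   5    4    3    4    4    4
  b   6    5    4    4    5    4
Edit distance = dp[6][5] = 4

4


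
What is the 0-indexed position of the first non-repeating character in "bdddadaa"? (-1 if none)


Input: bdddadaa
Character frequencies:
  'a': 3
  'b': 1
  'd': 4
Scanning left to right for freq == 1:
  Position 0 ('b'): unique! => answer = 0

0


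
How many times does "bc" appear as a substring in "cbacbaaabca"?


Searching for "bc" in "cbacbaaabca"
Scanning each position:
  Position 0: "cb" => no
  Position 1: "ba" => no
  Position 2: "ac" => no
  Position 3: "cb" => no
  Position 4: "ba" => no
  Position 5: "aa" => no
  Position 6: "aa" => no
  Position 7: "ab" => no
  Position 8: "bc" => MATCH
  Position 9: "ca" => no
Total occurrences: 1

1


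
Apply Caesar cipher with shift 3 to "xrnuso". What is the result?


Caesar cipher: shift "xrnuso" by 3
  'x' (pos 23) + 3 = pos 0 = 'a'
  'r' (pos 17) + 3 = pos 20 = 'u'
  'n' (pos 13) + 3 = pos 16 = 'q'
  'u' (pos 20) + 3 = pos 23 = 'x'
  's' (pos 18) + 3 = pos 21 = 'v'
  'o' (pos 14) + 3 = pos 17 = 'r'
Result: auqxvr

auqxvr


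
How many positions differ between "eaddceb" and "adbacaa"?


Comparing "eaddceb" and "adbacaa" position by position:
  Position 0: 'e' vs 'a' => DIFFER
  Position 1: 'a' vs 'd' => DIFFER
  Position 2: 'd' vs 'b' => DIFFER
  Position 3: 'd' vs 'a' => DIFFER
  Position 4: 'c' vs 'c' => same
  Position 5: 'e' vs 'a' => DIFFER
  Position 6: 'b' vs 'a' => DIFFER
Positions that differ: 6

6


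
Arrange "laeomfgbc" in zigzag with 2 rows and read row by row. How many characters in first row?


Zigzag "laeomfgbc" into 2 rows:
Placing characters:
  'l' => row 0
  'a' => row 1
  'e' => row 0
  'o' => row 1
  'm' => row 0
  'f' => row 1
  'g' => row 0
  'b' => row 1
  'c' => row 0
Rows:
  Row 0: "lemgc"
  Row 1: "aofb"
First row length: 5

5


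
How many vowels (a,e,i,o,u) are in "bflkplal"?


Input: bflkplal
Checking each character:
  'b' at position 0: consonant
  'f' at position 1: consonant
  'l' at position 2: consonant
  'k' at position 3: consonant
  'p' at position 4: consonant
  'l' at position 5: consonant
  'a' at position 6: vowel (running total: 1)
  'l' at position 7: consonant
Total vowels: 1

1


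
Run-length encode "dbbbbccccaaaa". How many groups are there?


Input: dbbbbccccaaaa
Scanning for consecutive runs:
  Group 1: 'd' x 1 (positions 0-0)
  Group 2: 'b' x 4 (positions 1-4)
  Group 3: 'c' x 4 (positions 5-8)
  Group 4: 'a' x 4 (positions 9-12)
Total groups: 4

4


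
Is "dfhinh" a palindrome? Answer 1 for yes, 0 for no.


Input: dfhinh
Reversed: hnihfd
  Compare pos 0 ('d') with pos 5 ('h'): MISMATCH
  Compare pos 1 ('f') with pos 4 ('n'): MISMATCH
  Compare pos 2 ('h') with pos 3 ('i'): MISMATCH
Result: not a palindrome

0


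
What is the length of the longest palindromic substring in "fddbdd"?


Input: "fddbdd"
Checking substrings for palindromes:
  [1:6] "ddbdd" (len 5) => palindrome
  [2:5] "dbd" (len 3) => palindrome
  [1:3] "dd" (len 2) => palindrome
  [4:6] "dd" (len 2) => palindrome
Longest palindromic substring: "ddbdd" with length 5

5


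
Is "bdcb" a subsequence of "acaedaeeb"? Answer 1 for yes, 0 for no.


Check if "bdcb" is a subsequence of "acaedaeeb"
Greedy scan:
  Position 0 ('a'): no match needed
  Position 1 ('c'): no match needed
  Position 2 ('a'): no match needed
  Position 3 ('e'): no match needed
  Position 4 ('d'): no match needed
  Position 5 ('a'): no match needed
  Position 6 ('e'): no match needed
  Position 7 ('e'): no match needed
  Position 8 ('b'): matches sub[0] = 'b'
Only matched 1/4 characters => not a subsequence

0


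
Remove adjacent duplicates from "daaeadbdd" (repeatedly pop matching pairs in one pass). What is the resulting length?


Input: daaeadbdd
Stack-based adjacent duplicate removal:
  Read 'd': push. Stack: d
  Read 'a': push. Stack: da
  Read 'a': matches stack top 'a' => pop. Stack: d
  Read 'e': push. Stack: de
  Read 'a': push. Stack: dea
  Read 'd': push. Stack: dead
  Read 'b': push. Stack: deadb
  Read 'd': push. Stack: deadbd
  Read 'd': matches stack top 'd' => pop. Stack: deadb
Final stack: "deadb" (length 5)

5


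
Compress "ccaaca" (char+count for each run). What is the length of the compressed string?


Input: ccaaca
Runs:
  'c' x 2 => "c2"
  'a' x 2 => "a2"
  'c' x 1 => "c1"
  'a' x 1 => "a1"
Compressed: "c2a2c1a1"
Compressed length: 8

8


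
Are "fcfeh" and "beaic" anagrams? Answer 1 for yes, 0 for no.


Strings: "fcfeh", "beaic"
Sorted first:  ceffh
Sorted second: abcei
Differ at position 0: 'c' vs 'a' => not anagrams

0


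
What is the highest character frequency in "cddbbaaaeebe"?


Input: cddbbaaaeebe
Character counts:
  'a': 3
  'b': 3
  'c': 1
  'd': 2
  'e': 3
Maximum frequency: 3

3


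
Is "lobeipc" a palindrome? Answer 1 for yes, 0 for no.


Input: lobeipc
Reversed: cpiebol
  Compare pos 0 ('l') with pos 6 ('c'): MISMATCH
  Compare pos 1 ('o') with pos 5 ('p'): MISMATCH
  Compare pos 2 ('b') with pos 4 ('i'): MISMATCH
Result: not a palindrome

0


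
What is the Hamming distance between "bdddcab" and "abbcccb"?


Comparing "bdddcab" and "abbcccb" position by position:
  Position 0: 'b' vs 'a' => differ
  Position 1: 'd' vs 'b' => differ
  Position 2: 'd' vs 'b' => differ
  Position 3: 'd' vs 'c' => differ
  Position 4: 'c' vs 'c' => same
  Position 5: 'a' vs 'c' => differ
  Position 6: 'b' vs 'b' => same
Total differences (Hamming distance): 5

5


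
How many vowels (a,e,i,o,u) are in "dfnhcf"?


Input: dfnhcf
Checking each character:
  'd' at position 0: consonant
  'f' at position 1: consonant
  'n' at position 2: consonant
  'h' at position 3: consonant
  'c' at position 4: consonant
  'f' at position 5: consonant
Total vowels: 0

0


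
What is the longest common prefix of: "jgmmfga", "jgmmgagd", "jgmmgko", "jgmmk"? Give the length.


Words: jgmmfga, jgmmgagd, jgmmgko, jgmmk
  Position 0: all 'j' => match
  Position 1: all 'g' => match
  Position 2: all 'm' => match
  Position 3: all 'm' => match
  Position 4: ('f', 'g', 'g', 'k') => mismatch, stop
LCP = "jgmm" (length 4)

4


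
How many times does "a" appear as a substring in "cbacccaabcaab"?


Searching for "a" in "cbacccaabcaab"
Scanning each position:
  Position 0: "c" => no
  Position 1: "b" => no
  Position 2: "a" => MATCH
  Position 3: "c" => no
  Position 4: "c" => no
  Position 5: "c" => no
  Position 6: "a" => MATCH
  Position 7: "a" => MATCH
  Position 8: "b" => no
  Position 9: "c" => no
  Position 10: "a" => MATCH
  Position 11: "a" => MATCH
  Position 12: "b" => no
Total occurrences: 5

5


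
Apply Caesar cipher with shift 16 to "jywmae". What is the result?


Caesar cipher: shift "jywmae" by 16
  'j' (pos 9) + 16 = pos 25 = 'z'
  'y' (pos 24) + 16 = pos 14 = 'o'
  'w' (pos 22) + 16 = pos 12 = 'm'
  'm' (pos 12) + 16 = pos 2 = 'c'
  'a' (pos 0) + 16 = pos 16 = 'q'
  'e' (pos 4) + 16 = pos 20 = 'u'
Result: zomcqu

zomcqu


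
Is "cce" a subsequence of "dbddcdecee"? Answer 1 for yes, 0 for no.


Check if "cce" is a subsequence of "dbddcdecee"
Greedy scan:
  Position 0 ('d'): no match needed
  Position 1 ('b'): no match needed
  Position 2 ('d'): no match needed
  Position 3 ('d'): no match needed
  Position 4 ('c'): matches sub[0] = 'c'
  Position 5 ('d'): no match needed
  Position 6 ('e'): no match needed
  Position 7 ('c'): matches sub[1] = 'c'
  Position 8 ('e'): matches sub[2] = 'e'
  Position 9 ('e'): no match needed
All 3 characters matched => is a subsequence

1


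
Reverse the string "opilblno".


Input: opilblno
Reading characters right to left:
  Position 7: 'o'
  Position 6: 'n'
  Position 5: 'l'
  Position 4: 'b'
  Position 3: 'l'
  Position 2: 'i'
  Position 1: 'p'
  Position 0: 'o'
Reversed: onlblipo

onlblipo


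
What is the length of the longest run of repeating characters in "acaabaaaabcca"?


Input: "acaabaaaabcca"
Scanning for longest run:
  Position 1 ('c'): new char, reset run to 1
  Position 2 ('a'): new char, reset run to 1
  Position 3 ('a'): continues run of 'a', length=2
  Position 4 ('b'): new char, reset run to 1
  Position 5 ('a'): new char, reset run to 1
  Position 6 ('a'): continues run of 'a', length=2
  Position 7 ('a'): continues run of 'a', length=3
  Position 8 ('a'): continues run of 'a', length=4
  Position 9 ('b'): new char, reset run to 1
  Position 10 ('c'): new char, reset run to 1
  Position 11 ('c'): continues run of 'c', length=2
  Position 12 ('a'): new char, reset run to 1
Longest run: 'a' with length 4

4


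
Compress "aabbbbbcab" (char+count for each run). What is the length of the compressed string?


Input: aabbbbbcab
Runs:
  'a' x 2 => "a2"
  'b' x 5 => "b5"
  'c' x 1 => "c1"
  'a' x 1 => "a1"
  'b' x 1 => "b1"
Compressed: "a2b5c1a1b1"
Compressed length: 10

10


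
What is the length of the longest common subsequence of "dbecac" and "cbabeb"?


LCS of "dbecac" and "cbabeb"
DP table:
           c    b    a    b    e    b
      0    0    0    0    0    0    0
  d   0    0    0    0    0    0    0
  b   0    0    1    1    1    1    1
  e   0    0    1    1    1    2    2
  c   0    1    1    1    1    2    2
  a   0    1    1    2    2    2    2
  c   0    1    1    2    2    2    2
LCS length = dp[6][6] = 2

2


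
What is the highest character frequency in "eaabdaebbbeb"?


Input: eaabdaebbbeb
Character counts:
  'a': 3
  'b': 5
  'd': 1
  'e': 3
Maximum frequency: 5

5


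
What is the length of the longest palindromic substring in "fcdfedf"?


Input: "fcdfedf"
Checking substrings for palindromes:
  No multi-char palindromic substrings found
Longest palindromic substring: "f" with length 1

1


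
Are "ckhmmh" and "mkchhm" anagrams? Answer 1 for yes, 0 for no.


Strings: "ckhmmh", "mkchhm"
Sorted first:  chhkmm
Sorted second: chhkmm
Sorted forms match => anagrams

1


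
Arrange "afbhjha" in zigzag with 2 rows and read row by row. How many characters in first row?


Zigzag "afbhjha" into 2 rows:
Placing characters:
  'a' => row 0
  'f' => row 1
  'b' => row 0
  'h' => row 1
  'j' => row 0
  'h' => row 1
  'a' => row 0
Rows:
  Row 0: "abja"
  Row 1: "fhh"
First row length: 4

4


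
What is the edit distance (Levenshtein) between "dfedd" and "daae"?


Computing edit distance: "dfedd" -> "daae"
DP table:
           d    a    a    e
      0    1    2    3    4
  d   1    0    1    2    3
  f   2    1    1    2    3
  e   3    2    2    2    2
  d   4    3    3    3    3
  d   5    4    4    4    4
Edit distance = dp[5][4] = 4

4


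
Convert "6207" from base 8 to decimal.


Input: "6207" in base 8
Positional expansion:
  Digit '6' (value 6) x 8^3 = 3072
  Digit '2' (value 2) x 8^2 = 128
  Digit '0' (value 0) x 8^1 = 0
  Digit '7' (value 7) x 8^0 = 7
Sum = 3207

3207


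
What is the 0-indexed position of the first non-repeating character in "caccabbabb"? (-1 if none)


Input: caccabbabb
Character frequencies:
  'a': 3
  'b': 4
  'c': 3
Scanning left to right for freq == 1:
  Position 0 ('c'): freq=3, skip
  Position 1 ('a'): freq=3, skip
  Position 2 ('c'): freq=3, skip
  Position 3 ('c'): freq=3, skip
  Position 4 ('a'): freq=3, skip
  Position 5 ('b'): freq=4, skip
  Position 6 ('b'): freq=4, skip
  Position 7 ('a'): freq=3, skip
  Position 8 ('b'): freq=4, skip
  Position 9 ('b'): freq=4, skip
  No unique character found => answer = -1

-1


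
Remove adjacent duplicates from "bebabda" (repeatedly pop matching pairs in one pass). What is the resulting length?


Input: bebabda
Stack-based adjacent duplicate removal:
  Read 'b': push. Stack: b
  Read 'e': push. Stack: be
  Read 'b': push. Stack: beb
  Read 'a': push. Stack: beba
  Read 'b': push. Stack: bebab
  Read 'd': push. Stack: bebabd
  Read 'a': push. Stack: bebabda
Final stack: "bebabda" (length 7)

7


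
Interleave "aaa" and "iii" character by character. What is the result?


Interleaving "aaa" and "iii":
  Position 0: 'a' from first, 'i' from second => "ai"
  Position 1: 'a' from first, 'i' from second => "ai"
  Position 2: 'a' from first, 'i' from second => "ai"
Result: aiaiai

aiaiai


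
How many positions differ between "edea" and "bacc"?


Comparing "edea" and "bacc" position by position:
  Position 0: 'e' vs 'b' => DIFFER
  Position 1: 'd' vs 'a' => DIFFER
  Position 2: 'e' vs 'c' => DIFFER
  Position 3: 'a' vs 'c' => DIFFER
Positions that differ: 4

4


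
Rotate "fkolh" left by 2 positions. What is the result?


Input: "fkolh", rotate left by 2
First 2 characters: "fk"
Remaining characters: "olh"
Concatenate remaining + first: "olh" + "fk" = "olhfk"

olhfk


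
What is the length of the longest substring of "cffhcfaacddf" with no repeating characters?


Input: "cffhcfaacddf"
Sliding window (track last position of each char):
  Position 0 ('c'): window [0,0] length 1 -- new best
  Position 1 ('f'): window [0,1] length 2 -- new best
  Position 2 ('f'): repeat (last at 1), move window start to 2
  Position 2 ('f'): window [2,2] length 1
  Position 3 ('h'): window [2,3] length 2
  Position 4 ('c'): window [2,4] length 3 -- new best
  Position 5 ('f'): repeat (last at 2), move window start to 3
  Position 5 ('f'): window [3,5] length 3
  Position 6 ('a'): window [3,6] length 4 -- new best
  Position 7 ('a'): repeat (last at 6), move window start to 7
  Position 7 ('a'): window [7,7] length 1
  Position 8 ('c'): window [7,8] length 2
  Position 9 ('d'): window [7,9] length 3
  Position 10 ('d'): repeat (last at 9), move window start to 10
  Position 10 ('d'): window [10,10] length 1
  Position 11 ('f'): window [10,11] length 2
Longest substring with no repeats: "hcfa" with length 4

4


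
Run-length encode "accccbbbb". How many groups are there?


Input: accccbbbb
Scanning for consecutive runs:
  Group 1: 'a' x 1 (positions 0-0)
  Group 2: 'c' x 4 (positions 1-4)
  Group 3: 'b' x 4 (positions 5-8)
Total groups: 3

3
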